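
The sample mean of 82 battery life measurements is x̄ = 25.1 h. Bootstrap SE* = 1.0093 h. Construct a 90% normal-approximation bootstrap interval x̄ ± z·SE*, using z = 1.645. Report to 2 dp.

Margin = 1.645 × 1.0093 = 1.660
Interval: 25.1 ± 1.660

(23.44, 26.76)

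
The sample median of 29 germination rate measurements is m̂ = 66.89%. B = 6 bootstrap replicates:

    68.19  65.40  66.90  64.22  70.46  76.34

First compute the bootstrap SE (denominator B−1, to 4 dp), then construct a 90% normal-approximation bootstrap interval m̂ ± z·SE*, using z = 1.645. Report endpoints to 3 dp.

Mean of replicates = 68.5850; sum of squared deviations = 95.8483; SE* = √(95.8483/5) = 4.3783
Margin = 1.645 × 4.3783 = 7.2023
Interval: 66.89 ± 7.2023

(59.688, 74.092)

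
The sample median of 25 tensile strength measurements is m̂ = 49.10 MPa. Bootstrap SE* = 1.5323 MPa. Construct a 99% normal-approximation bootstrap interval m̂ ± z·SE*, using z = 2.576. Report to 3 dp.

Margin = 2.576 × 1.5323 = 3.9472
Interval: 49.10 ± 3.9472

(45.153, 53.047)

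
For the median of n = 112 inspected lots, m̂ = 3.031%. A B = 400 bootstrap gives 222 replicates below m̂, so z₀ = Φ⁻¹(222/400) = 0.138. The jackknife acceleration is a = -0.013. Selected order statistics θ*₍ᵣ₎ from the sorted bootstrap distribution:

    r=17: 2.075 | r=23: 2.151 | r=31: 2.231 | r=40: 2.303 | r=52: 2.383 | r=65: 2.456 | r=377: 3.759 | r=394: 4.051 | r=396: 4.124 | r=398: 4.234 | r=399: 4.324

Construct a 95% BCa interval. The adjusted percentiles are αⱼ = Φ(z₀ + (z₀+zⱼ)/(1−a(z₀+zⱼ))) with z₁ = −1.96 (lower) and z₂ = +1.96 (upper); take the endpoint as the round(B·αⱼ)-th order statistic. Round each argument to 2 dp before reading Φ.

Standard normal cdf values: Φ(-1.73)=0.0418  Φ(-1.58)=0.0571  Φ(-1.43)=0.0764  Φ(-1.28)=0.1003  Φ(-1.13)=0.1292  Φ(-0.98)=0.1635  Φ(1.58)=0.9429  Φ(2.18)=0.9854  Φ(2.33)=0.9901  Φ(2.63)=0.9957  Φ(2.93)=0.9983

(2.075, 4.051)

Lower: z₀ + z₁ = 0.138 + (-1.960) = -1.822; 1 − a(z₀+z₁) = 1 − (-0.013)(-1.822) = 0.9763; argument = 0.138 + (-1.822)/0.9763 = -1.7282 → -1.73.
α₁ = Φ(-1.73) = 0.0418; rank = round(400 × 0.0418) = 17; θ*₍17₎ = 2.075.
Upper: z₀ + z₂ = 2.098; 1 − a(z₀+z₂) = 1.0273; argument = 2.1803 → 2.18; α₂ = 0.9854; rank = 394; θ*₍394₎ = 4.051.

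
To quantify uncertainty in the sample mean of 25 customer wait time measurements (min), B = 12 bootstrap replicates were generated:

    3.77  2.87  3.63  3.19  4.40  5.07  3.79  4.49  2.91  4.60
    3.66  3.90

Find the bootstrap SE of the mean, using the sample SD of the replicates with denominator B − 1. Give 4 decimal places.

Bootstrap SE is the standard deviation of the 12 replicate means.
Mean of replicates: (3.77 + 2.87 + 3.63 + 3.19 + 4.40 + 5.07 + 3.79 + 4.49 + 2.91 + 4.60 + 3.66 + 3.90) / 12 = 46.28000 / 12 = 3.85667
Sum of squared deviations: (−0.08667)² + (−0.98667)² + (−0.22667)² + (−0.66667)² + (+0.54333)² + (+1.21333)² + (−0.06667)² + (+0.63333)² + (−0.94667)² + (+0.74333)² + (−0.19667)² + (+0.04333)² = 5.13907
Variance = 5.13907 / 11 = 0.46719
SE* = √0.46719

SE* = 0.6835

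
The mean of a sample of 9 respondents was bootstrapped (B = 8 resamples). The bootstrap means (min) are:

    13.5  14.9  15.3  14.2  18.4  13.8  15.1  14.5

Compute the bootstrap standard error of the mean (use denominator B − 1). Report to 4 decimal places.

Bootstrap SE is the standard deviation of the 8 replicate means.
Mean of replicates: (13.5 + 14.9 + 15.3 + 14.2 + 18.4 + 13.8 + 15.1 + 14.5) / 8 = 119.70000 / 8 = 14.96250
Sum of squared deviations: (−1.46250)² + (−0.06250)² + (+0.33750)² + (−0.76250)² + (+3.43750)² + (−1.16250)² + (+0.13750)² + (−0.46250)² = 16.23875
Variance = 16.23875 / 7 = 2.31982
SE* = √2.31982

SE* = 1.5231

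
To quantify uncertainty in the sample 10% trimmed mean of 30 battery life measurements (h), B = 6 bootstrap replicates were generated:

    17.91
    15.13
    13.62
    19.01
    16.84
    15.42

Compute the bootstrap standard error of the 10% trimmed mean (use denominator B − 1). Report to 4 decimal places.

Bootstrap SE is the standard deviation of the 6 replicate 10% trimmed means.
Mean of replicates: (17.91 + 15.13 + 13.62 + 19.01 + 16.84 + 15.42) / 6 = 97.93000 / 6 = 16.32167
Sum of squared deviations: (+1.58833)² + (−1.19167)² + (−2.70167)² + (+2.68833)² + (+0.51833)² + (−0.90167)² = 19.55068
Variance = 19.55068 / 5 = 3.91014
SE* = √3.91014

SE* = 1.9774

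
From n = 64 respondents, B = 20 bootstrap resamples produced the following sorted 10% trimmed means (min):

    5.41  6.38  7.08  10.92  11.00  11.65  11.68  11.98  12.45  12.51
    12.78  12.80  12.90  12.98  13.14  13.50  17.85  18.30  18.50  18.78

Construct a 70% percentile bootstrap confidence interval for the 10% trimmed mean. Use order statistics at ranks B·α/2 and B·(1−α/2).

α = 0.30; lower rank = 20 × 0.150 = 3; upper rank = 20 × 0.850 = 17.
The 3rd smallest replicate is 7.08; the 17th is 17.85.

(7.08, 17.85)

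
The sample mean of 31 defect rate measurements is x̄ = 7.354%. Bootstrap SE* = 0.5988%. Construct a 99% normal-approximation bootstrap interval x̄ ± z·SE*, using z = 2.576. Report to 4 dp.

(5.8115, 8.8965)

Margin = 2.576 × 0.5988 = 1.54251
Interval: 7.354 ± 1.54251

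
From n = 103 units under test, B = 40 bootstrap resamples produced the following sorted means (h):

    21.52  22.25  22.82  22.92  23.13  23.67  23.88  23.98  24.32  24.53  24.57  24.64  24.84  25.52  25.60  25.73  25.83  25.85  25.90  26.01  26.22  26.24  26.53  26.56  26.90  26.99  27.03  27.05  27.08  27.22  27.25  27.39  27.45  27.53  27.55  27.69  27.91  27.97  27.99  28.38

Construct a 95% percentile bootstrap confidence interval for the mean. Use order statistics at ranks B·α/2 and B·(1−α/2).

(21.52, 27.99)

α = 0.05; lower rank = 40 × 0.025 = 1; upper rank = 40 × 0.975 = 39.
The 1st smallest replicate is 21.52; the 39th is 27.99.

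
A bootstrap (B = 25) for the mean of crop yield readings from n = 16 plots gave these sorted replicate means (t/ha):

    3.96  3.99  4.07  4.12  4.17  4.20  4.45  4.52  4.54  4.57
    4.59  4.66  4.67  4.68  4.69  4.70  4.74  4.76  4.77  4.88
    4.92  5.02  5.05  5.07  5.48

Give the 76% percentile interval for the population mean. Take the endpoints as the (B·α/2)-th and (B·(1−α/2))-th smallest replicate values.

(4.07, 5.02)

α = 0.24; lower rank = 25 × 0.120 = 3; upper rank = 25 × 0.880 = 22.
The 3rd smallest replicate is 4.07; the 22nd is 5.02.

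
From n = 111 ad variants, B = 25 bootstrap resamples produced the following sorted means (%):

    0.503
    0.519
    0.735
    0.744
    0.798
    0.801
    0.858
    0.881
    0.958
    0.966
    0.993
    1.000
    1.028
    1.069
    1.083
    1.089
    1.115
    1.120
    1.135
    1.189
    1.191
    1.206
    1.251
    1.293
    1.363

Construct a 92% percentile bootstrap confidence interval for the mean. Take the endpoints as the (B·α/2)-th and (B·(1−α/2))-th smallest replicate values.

α = 0.08; lower rank = 25 × 0.040 = 1; upper rank = 25 × 0.960 = 24.
The 1st smallest replicate is 0.503; the 24th is 1.293.

(0.503, 1.293)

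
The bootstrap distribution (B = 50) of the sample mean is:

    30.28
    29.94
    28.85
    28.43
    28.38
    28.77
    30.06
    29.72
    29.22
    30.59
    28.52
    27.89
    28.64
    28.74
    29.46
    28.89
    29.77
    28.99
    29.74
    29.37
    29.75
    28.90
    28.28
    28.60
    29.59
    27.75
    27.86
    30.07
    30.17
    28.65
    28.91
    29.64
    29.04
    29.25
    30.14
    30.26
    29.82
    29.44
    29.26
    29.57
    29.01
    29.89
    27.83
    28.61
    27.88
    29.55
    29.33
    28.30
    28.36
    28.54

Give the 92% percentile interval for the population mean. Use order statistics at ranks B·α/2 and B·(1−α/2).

Sorted replicates: 27.75, 27.83, 27.86, 27.88, 27.89, 28.28, 28.30, 28.36, 28.38, 28.43, 28.52, 28.54, 28.60, 28.61, 28.64, 28.65, 28.74, 28.77, 28.85, 28.89, 28.90, 28.91, 28.99, 29.01, 29.04, 29.22, 29.25, 29.26, 29.33, 29.37, 29.44, 29.46, 29.55, 29.57, 29.59, 29.64, 29.72, 29.74, 29.75, 29.77, 29.82, 29.89, 29.94, 30.06, 30.07, 30.14, 30.17, 30.26, 30.28, 30.59
α = 0.08; lower rank = 50 × 0.040 = 2; upper rank = 50 × 0.960 = 48.
The 2nd smallest replicate is 27.83; the 48th is 30.26.

(27.83, 30.26)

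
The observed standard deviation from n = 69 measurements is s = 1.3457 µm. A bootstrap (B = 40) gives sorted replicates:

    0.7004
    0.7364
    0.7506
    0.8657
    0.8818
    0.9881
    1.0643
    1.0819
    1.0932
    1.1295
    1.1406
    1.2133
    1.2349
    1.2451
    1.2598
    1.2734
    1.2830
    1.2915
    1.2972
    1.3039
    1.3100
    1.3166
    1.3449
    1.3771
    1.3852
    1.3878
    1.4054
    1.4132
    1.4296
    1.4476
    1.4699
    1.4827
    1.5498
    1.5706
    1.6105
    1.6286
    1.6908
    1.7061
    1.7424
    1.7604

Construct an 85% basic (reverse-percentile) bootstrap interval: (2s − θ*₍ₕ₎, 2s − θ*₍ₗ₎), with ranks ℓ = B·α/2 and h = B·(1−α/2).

Percentile endpoints at ranks 3 and 37: θ*₍3₎ = 0.7506, θ*₍37₎ = 1.6908.
Basic interval reflects these around s:
  lower = 2 × 1.3457 − 1.6908 = 1.0006
  upper = 2 × 1.3457 − 0.7506 = 1.9408

(1.0006, 1.9408)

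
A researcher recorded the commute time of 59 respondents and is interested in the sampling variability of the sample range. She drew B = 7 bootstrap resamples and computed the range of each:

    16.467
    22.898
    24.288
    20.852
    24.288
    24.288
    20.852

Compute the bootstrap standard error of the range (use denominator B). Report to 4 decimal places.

SE* = 2.6662

Bootstrap SE is the standard deviation of the 7 replicate ranges.
Mean of replicates: (16.467 + 22.898 + 24.288 + 20.852 + 24.288 + 24.288 + 20.852) / 7 = 153.93300 / 7 = 21.99043
Sum of squared deviations: (−5.52343)² + (+0.90757)² + (+2.29757)² + (−1.13843)² + (+2.29757)² + (+2.29757)² + (−1.13843)² = 49.76049
Variance = 49.76049 / 7 = 7.10864
SE* = √7.10864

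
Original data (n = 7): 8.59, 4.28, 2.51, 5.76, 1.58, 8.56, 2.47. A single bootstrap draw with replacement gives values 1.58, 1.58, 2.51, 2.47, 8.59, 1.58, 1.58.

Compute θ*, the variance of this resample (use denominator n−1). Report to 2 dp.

θ* = 6.61

Mean = 2.8414; sum of squared deviations = 39.6587
s² = 39.6587 / 6 = 6.6098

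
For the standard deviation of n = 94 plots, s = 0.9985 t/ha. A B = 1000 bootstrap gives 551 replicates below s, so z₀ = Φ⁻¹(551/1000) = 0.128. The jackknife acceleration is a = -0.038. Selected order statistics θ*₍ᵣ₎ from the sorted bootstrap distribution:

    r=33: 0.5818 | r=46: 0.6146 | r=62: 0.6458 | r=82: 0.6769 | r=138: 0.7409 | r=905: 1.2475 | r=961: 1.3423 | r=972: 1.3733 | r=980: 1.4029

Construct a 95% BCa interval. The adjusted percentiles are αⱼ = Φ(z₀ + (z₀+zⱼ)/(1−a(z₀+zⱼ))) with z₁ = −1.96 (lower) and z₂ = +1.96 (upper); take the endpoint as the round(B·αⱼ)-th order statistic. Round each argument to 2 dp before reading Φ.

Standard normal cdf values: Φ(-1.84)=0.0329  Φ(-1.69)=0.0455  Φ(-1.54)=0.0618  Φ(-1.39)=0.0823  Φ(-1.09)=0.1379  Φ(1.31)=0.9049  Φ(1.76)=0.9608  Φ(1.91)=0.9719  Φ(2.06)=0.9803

(0.5818, 1.4029)

Lower: z₀ + z₁ = 0.128 + (-1.960) = -1.832; 1 − a(z₀+z₁) = 1 − (-0.038)(-1.832) = 0.9304; argument = 0.128 + (-1.832)/0.9304 = -1.8411 → -1.84.
α₁ = Φ(-1.84) = 0.0329; rank = round(1000 × 0.0329) = 33; θ*₍33₎ = 0.5818.
Upper: z₀ + z₂ = 2.088; 1 − a(z₀+z₂) = 1.0793; argument = 2.0625 → 2.06; α₂ = 0.9803; rank = 980; θ*₍980₎ = 1.4029.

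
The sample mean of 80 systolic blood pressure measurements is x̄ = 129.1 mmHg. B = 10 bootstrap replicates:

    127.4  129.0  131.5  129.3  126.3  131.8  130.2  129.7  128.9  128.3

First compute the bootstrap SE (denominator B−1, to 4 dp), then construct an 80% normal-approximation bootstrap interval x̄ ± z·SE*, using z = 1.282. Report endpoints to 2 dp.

Mean of replicates = 129.2400; sum of squared deviations = 25.8840; SE* = √(25.8840/9) = 1.6959
Margin = 1.282 × 1.6959 = 2.174
Interval: 129.1 ± 2.174

(126.93, 131.27)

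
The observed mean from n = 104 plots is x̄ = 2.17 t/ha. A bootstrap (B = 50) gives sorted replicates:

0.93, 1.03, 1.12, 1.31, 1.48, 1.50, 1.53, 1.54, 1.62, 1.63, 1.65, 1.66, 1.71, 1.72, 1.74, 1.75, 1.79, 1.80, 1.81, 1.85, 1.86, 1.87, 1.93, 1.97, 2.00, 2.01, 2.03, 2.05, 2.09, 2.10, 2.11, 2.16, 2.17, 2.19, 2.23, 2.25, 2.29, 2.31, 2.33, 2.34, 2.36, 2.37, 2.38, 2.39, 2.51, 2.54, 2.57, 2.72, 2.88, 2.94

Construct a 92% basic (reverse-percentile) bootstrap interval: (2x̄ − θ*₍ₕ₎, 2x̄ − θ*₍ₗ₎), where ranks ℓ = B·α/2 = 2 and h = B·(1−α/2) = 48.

(1.62, 3.31)

Percentile endpoints at ranks 2 and 48: θ*₍2₎ = 1.03, θ*₍48₎ = 2.72.
Basic interval reflects these around x̄:
  lower = 2 × 2.17 − 2.72 = 1.62
  upper = 2 × 2.17 − 1.03 = 3.31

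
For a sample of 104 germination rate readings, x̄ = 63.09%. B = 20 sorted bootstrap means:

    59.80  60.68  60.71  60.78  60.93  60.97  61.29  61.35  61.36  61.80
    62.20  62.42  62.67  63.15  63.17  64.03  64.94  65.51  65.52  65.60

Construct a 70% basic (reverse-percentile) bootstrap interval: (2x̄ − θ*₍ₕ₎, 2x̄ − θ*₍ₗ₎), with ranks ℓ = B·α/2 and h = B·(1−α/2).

Percentile endpoints at ranks 3 and 17: θ*₍3₎ = 60.71, θ*₍17₎ = 64.94.
Basic interval reflects these around x̄:
  lower = 2 × 63.09 − 64.94 = 61.24
  upper = 2 × 63.09 − 60.71 = 65.47

(61.24, 65.47)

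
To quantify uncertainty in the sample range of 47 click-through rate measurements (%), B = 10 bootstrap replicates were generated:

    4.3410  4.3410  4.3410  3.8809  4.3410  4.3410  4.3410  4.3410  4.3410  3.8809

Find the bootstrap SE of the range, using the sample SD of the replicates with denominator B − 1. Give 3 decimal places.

SE* = 0.194

Bootstrap SE is the standard deviation of the 10 replicate ranges.
Mean of replicates: (4.3410 + 4.3410 + 4.3410 + 3.8809 + 4.3410 + 4.3410 + 4.3410 + 4.3410 + 4.3410 + 3.8809) / 10 = 42.48980 / 10 = 4.24898
Sum of squared deviations: (+0.09202)² + (+0.09202)² + (+0.09202)² + (−0.36808)² + (+0.09202)² + (+0.09202)² + (+0.09202)² + (+0.09202)² + (+0.09202)² + (−0.36808)² = 0.33871
Variance = 0.33871 / 9 = 0.03763
SE* = √0.03763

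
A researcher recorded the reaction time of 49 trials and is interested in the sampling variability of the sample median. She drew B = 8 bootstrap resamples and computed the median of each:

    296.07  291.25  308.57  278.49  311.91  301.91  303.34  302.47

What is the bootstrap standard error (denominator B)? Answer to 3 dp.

SE* = 9.915

Bootstrap SE is the standard deviation of the 8 replicate medians.
Mean of replicates: (296.07 + 291.25 + 308.57 + 278.49 + 311.91 + 301.91 + 303.34 + 302.47) / 8 = 2394.0100 / 8 = 299.2513
Sum of squared deviations: (−3.1813)² + (−8.0013)² + (+9.3187)² + (−20.7613)² + (+12.6587)² + (+2.6587)² + (+4.0887)² + (+3.2188)² = 786.4001
Variance = 786.4001 / 8 = 98.3000
SE* = √98.3000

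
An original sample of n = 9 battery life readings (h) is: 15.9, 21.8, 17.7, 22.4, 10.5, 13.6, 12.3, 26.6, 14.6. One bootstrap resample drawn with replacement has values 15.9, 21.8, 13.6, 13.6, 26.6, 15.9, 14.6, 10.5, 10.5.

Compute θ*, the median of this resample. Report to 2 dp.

θ* = 14.60

Sorted: 10.5, 10.5, 13.6, 13.6, 14.6, 15.9, 15.9, 21.8, 26.6
Median = middle value = 14.60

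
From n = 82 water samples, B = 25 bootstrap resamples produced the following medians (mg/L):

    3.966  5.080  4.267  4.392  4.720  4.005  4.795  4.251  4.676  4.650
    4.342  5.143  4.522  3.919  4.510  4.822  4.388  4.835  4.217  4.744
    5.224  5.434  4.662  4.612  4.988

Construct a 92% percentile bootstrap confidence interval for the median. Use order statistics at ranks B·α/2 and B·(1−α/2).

(3.919, 5.224)

Sorted replicates: 3.919, 3.966, 4.005, 4.217, 4.251, 4.267, 4.342, 4.388, 4.392, 4.510, 4.522, 4.612, 4.650, 4.662, 4.676, 4.720, 4.744, 4.795, 4.822, 4.835, 4.988, 5.080, 5.143, 5.224, 5.434
α = 0.08; lower rank = 25 × 0.040 = 1; upper rank = 25 × 0.960 = 24.
The 1st smallest replicate is 3.919; the 24th is 5.224.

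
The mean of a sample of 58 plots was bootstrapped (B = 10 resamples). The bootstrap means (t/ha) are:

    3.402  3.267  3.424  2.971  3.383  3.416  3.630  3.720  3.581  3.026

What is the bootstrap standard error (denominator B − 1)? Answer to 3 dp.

Bootstrap SE is the standard deviation of the 10 replicate means.
Mean of replicates: (3.402 + 3.267 + 3.424 + 2.971 + 3.383 + 3.416 + 3.630 + 3.720 + 3.581 + 3.026) / 10 = 33.8200 / 10 = 3.3820
Sum of squared deviations: (+0.0200)² + (−0.1150)² + (+0.0420)² + (−0.4110)² + (+0.0010)² + (+0.0340)² + (+0.2480)² + (+0.3380)² + (+0.1990)² + (−0.3560)² = 0.5276
Variance = 0.5276 / 9 = 0.0586
SE* = √0.0586

SE* = 0.242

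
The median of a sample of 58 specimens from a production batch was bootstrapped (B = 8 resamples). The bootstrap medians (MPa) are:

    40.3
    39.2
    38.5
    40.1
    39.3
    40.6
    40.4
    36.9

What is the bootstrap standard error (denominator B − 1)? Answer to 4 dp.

Bootstrap SE is the standard deviation of the 8 replicate medians.
Mean of replicates: (40.3 + 39.2 + 38.5 + 40.1 + 39.3 + 40.6 + 40.4 + 36.9) / 8 = 315.30000 / 8 = 39.41250
Sum of squared deviations: (+0.88750)² + (−0.21250)² + (−0.91250)² + (+0.68750)² + (−0.11250)² + (+1.18750)² + (+0.98750)² + (−2.51250)² = 10.84875
Variance = 10.84875 / 7 = 1.54982
SE* = √1.54982

SE* = 1.2449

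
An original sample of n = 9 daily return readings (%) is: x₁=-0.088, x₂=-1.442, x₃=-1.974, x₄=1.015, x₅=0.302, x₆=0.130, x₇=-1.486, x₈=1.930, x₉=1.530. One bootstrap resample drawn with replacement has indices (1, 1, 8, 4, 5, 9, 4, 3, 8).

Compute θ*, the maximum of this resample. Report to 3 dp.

Resample values: -0.088, -0.088, 1.930, 1.015, 0.302, 1.530, 1.015, -1.974, 1.930.
Maximum = 1.930

θ* = 1.930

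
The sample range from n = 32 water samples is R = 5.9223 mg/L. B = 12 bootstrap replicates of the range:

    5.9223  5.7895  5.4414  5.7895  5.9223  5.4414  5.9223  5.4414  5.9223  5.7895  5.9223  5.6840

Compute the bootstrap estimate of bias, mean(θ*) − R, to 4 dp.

mean(θ*) = (5.9223 + 5.7895 + 5.4414 + 5.7895 + 5.9223 + 5.4414 + 5.9223 + 5.4414 + 5.9223 + 5.7895 + 5.9223 + 5.6840) / 12 = 5.74902
bias = 5.74902 − 5.9223

bias = −0.1733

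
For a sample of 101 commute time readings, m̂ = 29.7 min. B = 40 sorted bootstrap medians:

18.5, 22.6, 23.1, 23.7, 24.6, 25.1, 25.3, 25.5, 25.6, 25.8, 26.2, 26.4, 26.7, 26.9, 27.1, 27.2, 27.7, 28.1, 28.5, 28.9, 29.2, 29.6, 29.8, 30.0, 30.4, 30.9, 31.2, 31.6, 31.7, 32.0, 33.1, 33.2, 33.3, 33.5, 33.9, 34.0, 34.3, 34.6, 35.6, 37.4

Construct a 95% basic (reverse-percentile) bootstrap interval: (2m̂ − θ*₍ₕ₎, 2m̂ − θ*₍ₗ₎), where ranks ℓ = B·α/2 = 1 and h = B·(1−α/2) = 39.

(23.8, 40.9)

Percentile endpoints at ranks 1 and 39: θ*₍1₎ = 18.5, θ*₍39₎ = 35.6.
Basic interval reflects these around m̂:
  lower = 2 × 29.7 − 35.6 = 23.8
  upper = 2 × 29.7 − 18.5 = 40.9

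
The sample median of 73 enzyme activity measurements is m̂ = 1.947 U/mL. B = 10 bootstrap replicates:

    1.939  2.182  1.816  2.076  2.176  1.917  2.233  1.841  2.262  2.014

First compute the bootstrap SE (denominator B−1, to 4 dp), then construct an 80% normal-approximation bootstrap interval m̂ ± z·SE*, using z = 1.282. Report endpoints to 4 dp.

(1.7368, 2.1572)

Mean of replicates = 2.0456; sum of squared deviations = 0.2420; SE* = √(0.2420/9) = 0.1640
Margin = 1.282 × 0.1640 = 0.21025
Interval: 1.947 ± 0.21025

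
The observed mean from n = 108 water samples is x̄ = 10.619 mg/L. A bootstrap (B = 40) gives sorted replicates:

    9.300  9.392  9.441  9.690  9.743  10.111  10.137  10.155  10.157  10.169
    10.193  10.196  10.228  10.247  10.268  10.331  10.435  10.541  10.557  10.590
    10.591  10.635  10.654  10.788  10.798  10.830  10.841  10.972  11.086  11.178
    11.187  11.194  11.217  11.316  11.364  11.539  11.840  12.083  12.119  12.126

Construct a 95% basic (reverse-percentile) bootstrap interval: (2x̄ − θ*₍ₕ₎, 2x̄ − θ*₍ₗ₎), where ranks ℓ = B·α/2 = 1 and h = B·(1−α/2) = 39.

Percentile endpoints at ranks 1 and 39: θ*₍1₎ = 9.300, θ*₍39₎ = 12.119.
Basic interval reflects these around x̄:
  lower = 2 × 10.619 − 12.119 = 9.119
  upper = 2 × 10.619 − 9.300 = 11.938

(9.119, 11.938)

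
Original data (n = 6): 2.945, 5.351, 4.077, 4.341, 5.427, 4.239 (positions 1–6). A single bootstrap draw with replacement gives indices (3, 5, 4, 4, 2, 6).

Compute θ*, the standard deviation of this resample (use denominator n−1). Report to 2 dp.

θ* = 0.60

Resample values: 4.077, 5.427, 4.341, 4.341, 5.351, 4.239.
Mean = 4.6293; sum of squared deviations = 1.7808
s² = 1.7808 / 5 = 0.3562
s = √0.3562 = 0.60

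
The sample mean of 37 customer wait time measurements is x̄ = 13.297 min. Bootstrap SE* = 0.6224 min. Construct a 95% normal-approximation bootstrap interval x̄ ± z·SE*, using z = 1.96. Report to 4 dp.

(12.0771, 14.5169)

Margin = 1.96 × 0.6224 = 1.21990
Interval: 13.297 ± 1.21990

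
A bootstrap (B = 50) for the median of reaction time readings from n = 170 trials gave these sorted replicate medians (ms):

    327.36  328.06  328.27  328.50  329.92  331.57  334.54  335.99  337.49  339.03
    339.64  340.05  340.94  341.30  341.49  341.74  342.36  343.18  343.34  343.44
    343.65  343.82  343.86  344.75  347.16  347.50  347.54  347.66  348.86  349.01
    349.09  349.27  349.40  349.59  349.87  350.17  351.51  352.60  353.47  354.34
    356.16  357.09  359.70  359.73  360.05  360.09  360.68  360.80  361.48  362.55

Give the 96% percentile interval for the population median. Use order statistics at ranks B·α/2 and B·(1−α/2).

(327.36, 361.48)

α = 0.04; lower rank = 50 × 0.020 = 1; upper rank = 50 × 0.980 = 49.
The 1st smallest replicate is 327.36; the 49th is 361.48.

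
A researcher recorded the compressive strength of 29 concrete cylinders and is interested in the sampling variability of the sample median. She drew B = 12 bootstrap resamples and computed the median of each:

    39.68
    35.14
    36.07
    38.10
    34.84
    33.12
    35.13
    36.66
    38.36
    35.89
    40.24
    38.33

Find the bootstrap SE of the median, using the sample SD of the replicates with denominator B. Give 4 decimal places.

SE* = 2.0596

Bootstrap SE is the standard deviation of the 12 replicate medians.
Mean of replicates: (39.68 + 35.14 + 36.07 + 38.10 + 34.84 + 33.12 + 35.13 + 36.66 + 38.36 + 35.89 + 40.24 + 38.33) / 12 = 441.56000 / 12 = 36.79667
Sum of squared deviations: (+2.88333)² + (−1.65667)² + (−0.72667)² + (+1.30333)² + (−1.95667)² + (−3.67667)² + (−1.66667)² + (−0.13667)² + (+1.56333)² + (−0.90667)² + (+3.44333)² + (+1.53333)² = 50.90147
Variance = 50.90147 / 12 = 4.24179
SE* = √4.24179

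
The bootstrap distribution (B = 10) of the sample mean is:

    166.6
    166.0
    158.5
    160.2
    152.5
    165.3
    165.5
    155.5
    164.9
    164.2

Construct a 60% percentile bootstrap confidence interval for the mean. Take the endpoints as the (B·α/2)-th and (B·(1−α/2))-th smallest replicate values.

(155.5, 165.5)

Sorted replicates: 152.5, 155.5, 158.5, 160.2, 164.2, 164.9, 165.3, 165.5, 166.0, 166.6
α = 0.40; lower rank = 10 × 0.200 = 2; upper rank = 10 × 0.800 = 8.
The 2nd smallest replicate is 155.5; the 8th is 165.5.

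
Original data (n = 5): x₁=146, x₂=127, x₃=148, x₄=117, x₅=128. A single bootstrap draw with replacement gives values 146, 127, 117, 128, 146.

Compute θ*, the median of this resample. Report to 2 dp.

Sorted: 117, 127, 128, 146, 146
Median = middle value = 128.00

θ* = 128.00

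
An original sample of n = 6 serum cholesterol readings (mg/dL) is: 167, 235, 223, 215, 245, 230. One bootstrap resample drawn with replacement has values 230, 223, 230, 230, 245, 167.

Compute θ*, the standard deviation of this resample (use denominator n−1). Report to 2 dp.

θ* = 27.35

Mean = 220.8333; sum of squared deviations = 3738.8333
s² = 3738.8333 / 5 = 747.7667
s = √747.7667 = 27.35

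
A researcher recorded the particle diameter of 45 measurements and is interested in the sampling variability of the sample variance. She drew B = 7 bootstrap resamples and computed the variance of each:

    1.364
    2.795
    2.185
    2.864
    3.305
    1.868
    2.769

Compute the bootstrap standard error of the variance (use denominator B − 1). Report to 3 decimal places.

SE* = 0.672

Bootstrap SE is the standard deviation of the 7 replicate variances.
Mean of replicates: (1.364 + 2.795 + 2.185 + 2.864 + 3.305 + 1.868 + 2.769) / 7 = 17.1500 / 7 = 2.4500
Sum of squared deviations: (−1.0860)² + (+0.3450)² + (−0.2650)² + (+0.4140)² + (+0.8550)² + (−0.5820)² + (+0.3190)² = 2.7116
Variance = 2.7116 / 6 = 0.4519
SE* = √0.4519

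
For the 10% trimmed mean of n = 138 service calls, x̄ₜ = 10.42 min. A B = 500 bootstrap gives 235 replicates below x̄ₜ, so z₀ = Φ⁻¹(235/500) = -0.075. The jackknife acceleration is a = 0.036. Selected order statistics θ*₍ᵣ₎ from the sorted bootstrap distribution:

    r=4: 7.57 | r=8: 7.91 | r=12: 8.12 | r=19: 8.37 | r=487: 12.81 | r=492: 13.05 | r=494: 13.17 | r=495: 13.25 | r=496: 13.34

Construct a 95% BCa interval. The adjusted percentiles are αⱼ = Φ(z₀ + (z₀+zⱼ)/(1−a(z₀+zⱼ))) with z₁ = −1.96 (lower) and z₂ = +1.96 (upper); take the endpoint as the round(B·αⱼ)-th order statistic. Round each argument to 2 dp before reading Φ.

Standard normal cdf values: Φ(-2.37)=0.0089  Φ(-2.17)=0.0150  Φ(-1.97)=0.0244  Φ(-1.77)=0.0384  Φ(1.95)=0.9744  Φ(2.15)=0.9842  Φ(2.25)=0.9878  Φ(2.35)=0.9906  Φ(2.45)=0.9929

(8.12, 12.81)

Lower: z₀ + z₁ = -0.075 + (-1.960) = -2.035; 1 − a(z₀+z₁) = 1 − (0.036)(-2.035) = 1.0733; argument = -0.075 + (-2.035)/1.0733 = -1.9711 → -1.97.
α₁ = Φ(-1.97) = 0.0244; rank = round(500 × 0.0244) = 12; θ*₍12₎ = 8.12.
Upper: z₀ + z₂ = 1.885; 1 − a(z₀+z₂) = 0.9321; argument = 1.9472 → 1.95; α₂ = 0.9744; rank = 487; θ*₍487₎ = 12.81.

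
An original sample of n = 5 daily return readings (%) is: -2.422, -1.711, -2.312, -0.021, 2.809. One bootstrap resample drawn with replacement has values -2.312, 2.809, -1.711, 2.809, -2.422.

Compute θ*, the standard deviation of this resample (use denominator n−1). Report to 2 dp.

θ* = 2.73

Mean = -0.1654; sum of squared deviations = 29.7831
s² = 29.7831 / 4 = 7.4458
s = √7.4458 = 2.73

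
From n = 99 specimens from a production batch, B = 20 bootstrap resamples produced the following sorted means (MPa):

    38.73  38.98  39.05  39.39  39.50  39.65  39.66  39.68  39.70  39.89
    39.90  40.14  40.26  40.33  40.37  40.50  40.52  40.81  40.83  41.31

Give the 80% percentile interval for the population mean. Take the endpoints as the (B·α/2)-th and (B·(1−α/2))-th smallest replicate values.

α = 0.20; lower rank = 20 × 0.100 = 2; upper rank = 20 × 0.900 = 18.
The 2nd smallest replicate is 38.98; the 18th is 40.81.

(38.98, 40.81)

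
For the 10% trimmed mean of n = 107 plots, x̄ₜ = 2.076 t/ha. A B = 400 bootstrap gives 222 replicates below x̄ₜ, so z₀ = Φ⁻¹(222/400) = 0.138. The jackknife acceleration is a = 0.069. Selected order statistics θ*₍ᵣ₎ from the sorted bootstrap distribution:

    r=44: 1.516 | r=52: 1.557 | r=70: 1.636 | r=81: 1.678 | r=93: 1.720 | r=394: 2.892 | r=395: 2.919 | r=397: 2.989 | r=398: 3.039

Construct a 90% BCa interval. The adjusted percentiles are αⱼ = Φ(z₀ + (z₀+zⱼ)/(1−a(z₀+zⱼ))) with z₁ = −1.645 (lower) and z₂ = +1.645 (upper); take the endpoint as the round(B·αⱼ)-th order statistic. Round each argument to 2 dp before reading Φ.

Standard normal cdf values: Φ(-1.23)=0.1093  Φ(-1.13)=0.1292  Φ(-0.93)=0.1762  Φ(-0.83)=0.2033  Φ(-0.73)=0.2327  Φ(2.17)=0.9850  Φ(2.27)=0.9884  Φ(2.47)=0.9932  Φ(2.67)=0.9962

Lower: z₀ + z₁ = 0.138 + (-1.645) = -1.507; 1 − a(z₀+z₁) = 1 − (0.069)(-1.507) = 1.1040; argument = 0.138 + (-1.507)/1.1040 = -1.2271 → -1.23.
α₁ = Φ(-1.23) = 0.1093; rank = round(400 × 0.1093) = 44; θ*₍44₎ = 1.516.
Upper: z₀ + z₂ = 1.783; 1 − a(z₀+z₂) = 0.8770; argument = 2.1711 → 2.17; α₂ = 0.9850; rank = 394; θ*₍394₎ = 2.892.

(1.516, 2.892)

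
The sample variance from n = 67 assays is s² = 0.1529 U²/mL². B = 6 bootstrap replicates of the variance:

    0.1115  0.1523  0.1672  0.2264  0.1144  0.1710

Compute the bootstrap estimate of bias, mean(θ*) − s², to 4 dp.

mean(θ*) = (0.1115 + 0.1523 + 0.1672 + 0.2264 + 0.1144 + 0.1710) / 6 = 0.15713
bias = 0.15713 − 0.1529

bias = +0.0042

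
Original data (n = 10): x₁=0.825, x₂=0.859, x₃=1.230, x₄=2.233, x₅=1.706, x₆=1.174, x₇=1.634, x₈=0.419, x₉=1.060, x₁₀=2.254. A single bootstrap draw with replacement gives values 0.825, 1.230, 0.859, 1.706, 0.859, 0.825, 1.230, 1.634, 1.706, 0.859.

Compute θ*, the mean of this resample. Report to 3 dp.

θ* = 1.173

Mean = (0.825 + 1.230 + 0.859 + 1.706 + 0.859 + 0.825 + 1.230 + 1.634 + 1.706 + 0.859) / 10 = 11.7330 / 10 = 1.173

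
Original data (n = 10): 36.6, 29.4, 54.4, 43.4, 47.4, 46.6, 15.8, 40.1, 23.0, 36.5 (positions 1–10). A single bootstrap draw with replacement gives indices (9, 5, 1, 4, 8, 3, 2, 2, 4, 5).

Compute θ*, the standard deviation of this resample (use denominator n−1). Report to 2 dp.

Resample values: 23.0, 47.4, 36.6, 43.4, 40.1, 54.4, 29.4, 29.4, 43.4, 47.4.
Mean = 39.4500; sum of squared deviations = 862.2650
s² = 862.2650 / 9 = 95.8072
s = √95.8072 = 9.79

θ* = 9.79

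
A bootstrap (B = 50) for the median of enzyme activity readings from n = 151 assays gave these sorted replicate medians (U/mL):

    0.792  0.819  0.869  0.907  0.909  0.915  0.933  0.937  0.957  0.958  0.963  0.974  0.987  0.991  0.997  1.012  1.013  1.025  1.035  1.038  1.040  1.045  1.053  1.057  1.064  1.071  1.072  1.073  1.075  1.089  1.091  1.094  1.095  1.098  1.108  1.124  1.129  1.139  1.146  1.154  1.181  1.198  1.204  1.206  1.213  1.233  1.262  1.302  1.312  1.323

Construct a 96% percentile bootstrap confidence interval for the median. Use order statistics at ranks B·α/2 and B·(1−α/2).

(0.792, 1.312)

α = 0.04; lower rank = 50 × 0.020 = 1; upper rank = 50 × 0.980 = 49.
The 1st smallest replicate is 0.792; the 49th is 1.312.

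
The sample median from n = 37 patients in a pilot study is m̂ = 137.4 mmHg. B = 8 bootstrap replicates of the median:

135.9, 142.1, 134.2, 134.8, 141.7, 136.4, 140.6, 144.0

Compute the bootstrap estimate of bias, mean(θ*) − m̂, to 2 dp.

mean(θ*) = (135.9 + 142.1 + 134.2 + 134.8 + 141.7 + 136.4 + 140.6 + 144.0) / 8 = 138.713
bias = 138.713 − 137.4

bias = +1.31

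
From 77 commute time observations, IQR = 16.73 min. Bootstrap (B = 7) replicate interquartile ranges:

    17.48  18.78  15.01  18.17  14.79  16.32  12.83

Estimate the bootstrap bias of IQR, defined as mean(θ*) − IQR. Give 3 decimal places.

mean(θ*) = (17.48 + 18.78 + 15.01 + 18.17 + 14.79 + 16.32 + 12.83) / 7 = 16.1971
bias = 16.1971 − 16.73

bias = −0.533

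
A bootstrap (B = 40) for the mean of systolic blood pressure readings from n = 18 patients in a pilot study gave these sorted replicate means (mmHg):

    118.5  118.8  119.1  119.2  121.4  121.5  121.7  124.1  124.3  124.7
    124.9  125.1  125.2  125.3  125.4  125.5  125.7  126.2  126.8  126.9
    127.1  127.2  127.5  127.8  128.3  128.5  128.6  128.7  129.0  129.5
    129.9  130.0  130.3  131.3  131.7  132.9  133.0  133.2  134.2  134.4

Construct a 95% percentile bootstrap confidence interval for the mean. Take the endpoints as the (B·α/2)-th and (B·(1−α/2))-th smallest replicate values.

α = 0.05; lower rank = 40 × 0.025 = 1; upper rank = 40 × 0.975 = 39.
The 1st smallest replicate is 118.5; the 39th is 134.2.

(118.5, 134.2)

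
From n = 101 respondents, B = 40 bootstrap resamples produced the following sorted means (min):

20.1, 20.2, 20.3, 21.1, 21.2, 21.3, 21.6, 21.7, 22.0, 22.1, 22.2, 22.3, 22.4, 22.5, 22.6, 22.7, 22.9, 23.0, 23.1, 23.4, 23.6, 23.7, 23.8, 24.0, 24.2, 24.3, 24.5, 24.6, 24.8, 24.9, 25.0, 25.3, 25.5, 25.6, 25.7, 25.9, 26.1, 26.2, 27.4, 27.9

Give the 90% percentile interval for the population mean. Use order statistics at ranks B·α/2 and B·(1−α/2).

(20.2, 26.2)

α = 0.10; lower rank = 40 × 0.050 = 2; upper rank = 40 × 0.950 = 38.
The 2nd smallest replicate is 20.2; the 38th is 26.2.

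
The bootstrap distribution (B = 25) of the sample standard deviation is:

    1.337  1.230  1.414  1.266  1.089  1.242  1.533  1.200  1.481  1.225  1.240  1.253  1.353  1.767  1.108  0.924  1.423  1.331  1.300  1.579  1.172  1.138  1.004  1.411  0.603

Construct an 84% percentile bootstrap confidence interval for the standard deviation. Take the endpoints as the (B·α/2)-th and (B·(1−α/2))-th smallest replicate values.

(0.924, 1.533)

Sorted replicates: 0.603, 0.924, 1.004, 1.089, 1.108, 1.138, 1.172, 1.200, 1.225, 1.230, 1.240, 1.242, 1.253, 1.266, 1.300, 1.331, 1.337, 1.353, 1.411, 1.414, 1.423, 1.481, 1.533, 1.579, 1.767
α = 0.16; lower rank = 25 × 0.080 = 2; upper rank = 25 × 0.920 = 23.
The 2nd smallest replicate is 0.924; the 23rd is 1.533.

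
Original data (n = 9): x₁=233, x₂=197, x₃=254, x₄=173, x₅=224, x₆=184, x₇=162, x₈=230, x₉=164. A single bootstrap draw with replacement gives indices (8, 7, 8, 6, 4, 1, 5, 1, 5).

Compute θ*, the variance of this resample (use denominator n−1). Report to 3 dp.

Resample values: 230, 162, 230, 184, 173, 233, 224, 233, 224.
Mean = 210.3333; sum of squared deviations = 6598.0000
s² = 6598.0000 / 8 = 824.7500

θ* = 824.750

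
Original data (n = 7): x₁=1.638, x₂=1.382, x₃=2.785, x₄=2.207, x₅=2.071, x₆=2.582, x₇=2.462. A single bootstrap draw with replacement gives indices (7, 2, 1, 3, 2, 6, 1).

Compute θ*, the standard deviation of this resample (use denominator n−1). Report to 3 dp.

Resample values: 2.462, 1.382, 1.638, 2.785, 1.382, 2.582, 1.638.
Mean = 1.9813; sum of squared deviations = 2.1919
s² = 2.1919 / 6 = 0.3653
s = √0.3653 = 0.604

θ* = 0.604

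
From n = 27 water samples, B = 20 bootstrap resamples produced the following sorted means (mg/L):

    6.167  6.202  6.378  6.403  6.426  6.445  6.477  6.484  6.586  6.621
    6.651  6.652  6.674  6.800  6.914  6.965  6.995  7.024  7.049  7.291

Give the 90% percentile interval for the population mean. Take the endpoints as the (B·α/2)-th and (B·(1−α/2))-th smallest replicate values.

α = 0.10; lower rank = 20 × 0.050 = 1; upper rank = 20 × 0.950 = 19.
The 1st smallest replicate is 6.167; the 19th is 7.049.

(6.167, 7.049)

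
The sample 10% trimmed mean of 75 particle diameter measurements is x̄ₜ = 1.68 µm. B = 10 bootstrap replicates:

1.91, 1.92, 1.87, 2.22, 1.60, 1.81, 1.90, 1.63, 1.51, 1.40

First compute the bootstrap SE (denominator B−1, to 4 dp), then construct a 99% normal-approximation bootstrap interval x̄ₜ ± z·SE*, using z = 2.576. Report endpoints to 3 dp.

(1.057, 2.303)

Mean of replicates = 1.7770; sum of squared deviations = 0.5256; SE* = √(0.5256/9) = 0.2417
Margin = 2.576 × 0.2417 = 0.6226
Interval: 1.68 ± 0.6226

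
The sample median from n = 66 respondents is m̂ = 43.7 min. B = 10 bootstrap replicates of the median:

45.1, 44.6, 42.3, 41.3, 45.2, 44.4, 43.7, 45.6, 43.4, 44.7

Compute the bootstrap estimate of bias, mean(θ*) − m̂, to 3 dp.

bias = +0.330

mean(θ*) = (45.1 + 44.6 + 42.3 + 41.3 + 45.2 + 44.4 + 43.7 + 45.6 + 43.4 + 44.7) / 10 = 44.0300
bias = 44.0300 − 43.7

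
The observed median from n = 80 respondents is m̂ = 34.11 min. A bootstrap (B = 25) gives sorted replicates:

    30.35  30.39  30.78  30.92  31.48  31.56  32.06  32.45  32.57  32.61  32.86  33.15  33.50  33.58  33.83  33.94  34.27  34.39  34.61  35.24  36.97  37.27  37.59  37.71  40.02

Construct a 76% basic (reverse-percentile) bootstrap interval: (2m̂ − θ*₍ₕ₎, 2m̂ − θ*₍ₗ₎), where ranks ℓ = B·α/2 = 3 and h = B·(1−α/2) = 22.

(30.95, 37.44)

Percentile endpoints at ranks 3 and 22: θ*₍3₎ = 30.78, θ*₍22₎ = 37.27.
Basic interval reflects these around m̂:
  lower = 2 × 34.11 − 37.27 = 30.95
  upper = 2 × 34.11 − 30.78 = 37.44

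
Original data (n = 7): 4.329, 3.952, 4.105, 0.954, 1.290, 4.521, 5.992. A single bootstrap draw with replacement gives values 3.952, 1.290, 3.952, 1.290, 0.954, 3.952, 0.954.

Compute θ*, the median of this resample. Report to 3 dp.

Sorted: 0.954, 0.954, 1.290, 1.290, 3.952, 3.952, 3.952
Median = middle value = 1.290

θ* = 1.290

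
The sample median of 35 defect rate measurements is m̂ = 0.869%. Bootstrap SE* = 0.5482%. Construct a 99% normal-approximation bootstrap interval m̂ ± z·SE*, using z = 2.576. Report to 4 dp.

(-0.5432, 2.2812)

Margin = 2.576 × 0.5482 = 1.41216
Interval: 0.869 ± 1.41216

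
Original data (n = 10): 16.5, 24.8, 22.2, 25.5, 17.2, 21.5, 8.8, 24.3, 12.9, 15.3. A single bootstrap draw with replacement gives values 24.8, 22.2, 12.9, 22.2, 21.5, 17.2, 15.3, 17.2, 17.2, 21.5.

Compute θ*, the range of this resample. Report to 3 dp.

θ* = 11.900

Range = 24.8 − 12.9 = 11.900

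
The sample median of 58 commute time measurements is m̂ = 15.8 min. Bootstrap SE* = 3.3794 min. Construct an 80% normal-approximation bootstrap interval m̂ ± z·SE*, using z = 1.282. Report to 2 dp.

(11.47, 20.13)

Margin = 1.282 × 3.3794 = 4.332
Interval: 15.8 ± 4.332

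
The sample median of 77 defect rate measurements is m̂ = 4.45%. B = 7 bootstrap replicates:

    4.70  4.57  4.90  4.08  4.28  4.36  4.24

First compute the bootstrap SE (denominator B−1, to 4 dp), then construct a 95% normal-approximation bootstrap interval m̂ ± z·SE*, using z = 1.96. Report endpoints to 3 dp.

Mean of replicates = 4.4471; sum of squared deviations = 0.4973; SE* = √(0.4973/6) = 0.2879
Margin = 1.96 × 0.2879 = 0.5643
Interval: 4.45 ± 0.5643

(3.886, 5.014)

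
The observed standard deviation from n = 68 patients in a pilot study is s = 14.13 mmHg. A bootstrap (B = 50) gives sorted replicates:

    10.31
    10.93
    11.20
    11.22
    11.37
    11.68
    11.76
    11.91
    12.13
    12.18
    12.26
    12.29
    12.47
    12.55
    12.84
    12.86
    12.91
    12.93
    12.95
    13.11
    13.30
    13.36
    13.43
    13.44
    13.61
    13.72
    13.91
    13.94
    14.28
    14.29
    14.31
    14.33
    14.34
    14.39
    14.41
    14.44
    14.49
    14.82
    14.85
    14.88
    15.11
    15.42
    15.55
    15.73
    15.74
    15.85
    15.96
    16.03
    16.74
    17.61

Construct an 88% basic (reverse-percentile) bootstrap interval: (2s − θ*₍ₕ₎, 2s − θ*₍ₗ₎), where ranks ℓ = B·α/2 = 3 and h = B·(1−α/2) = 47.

(12.30, 17.06)

Percentile endpoints at ranks 3 and 47: θ*₍3₎ = 11.20, θ*₍47₎ = 15.96.
Basic interval reflects these around s:
  lower = 2 × 14.13 − 15.96 = 12.30
  upper = 2 × 14.13 − 11.20 = 17.06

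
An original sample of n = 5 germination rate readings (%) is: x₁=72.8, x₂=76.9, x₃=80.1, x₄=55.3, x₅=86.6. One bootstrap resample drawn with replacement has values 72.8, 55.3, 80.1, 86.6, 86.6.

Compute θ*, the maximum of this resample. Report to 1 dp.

Maximum = 86.6

θ* = 86.6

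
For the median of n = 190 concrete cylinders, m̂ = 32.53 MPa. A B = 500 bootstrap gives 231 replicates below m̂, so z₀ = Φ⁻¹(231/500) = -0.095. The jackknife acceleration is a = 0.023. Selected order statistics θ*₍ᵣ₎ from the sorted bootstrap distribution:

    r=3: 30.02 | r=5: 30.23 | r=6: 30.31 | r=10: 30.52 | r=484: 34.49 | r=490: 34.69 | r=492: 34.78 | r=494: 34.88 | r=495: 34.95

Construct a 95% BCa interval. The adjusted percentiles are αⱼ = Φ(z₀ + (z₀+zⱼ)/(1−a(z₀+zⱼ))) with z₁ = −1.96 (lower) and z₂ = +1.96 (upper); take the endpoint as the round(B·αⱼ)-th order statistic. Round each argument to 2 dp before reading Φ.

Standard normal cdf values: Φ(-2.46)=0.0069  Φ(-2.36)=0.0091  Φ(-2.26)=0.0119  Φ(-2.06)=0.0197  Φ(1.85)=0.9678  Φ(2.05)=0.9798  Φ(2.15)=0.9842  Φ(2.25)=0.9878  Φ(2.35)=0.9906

(30.52, 34.49)

Lower: z₀ + z₁ = -0.095 + (-1.960) = -2.055; 1 − a(z₀+z₁) = 1 − (0.023)(-2.055) = 1.0473; argument = -0.095 + (-2.055)/1.0473 = -2.0573 → -2.06.
α₁ = Φ(-2.06) = 0.0197; rank = round(500 × 0.0197) = 10; θ*₍10₎ = 30.52.
Upper: z₀ + z₂ = 1.865; 1 − a(z₀+z₂) = 0.9571; argument = 1.8536 → 1.85; α₂ = 0.9678; rank = 484; θ*₍484₎ = 34.49.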